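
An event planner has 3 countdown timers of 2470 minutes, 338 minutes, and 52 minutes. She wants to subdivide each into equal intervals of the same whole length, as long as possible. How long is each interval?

The interval must divide each timer length; the longest such is the gcd.
2470 = 2 × 5 × 13 × 19
338 = 2 × 13^2
52 = 2^2 × 13
gcd(2470, 338, 52) = 2 × 13 = 26.

26 minutes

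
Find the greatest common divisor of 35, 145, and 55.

35 = 5 × 7
145 = 5 × 29
55 = 5 × 11
gcd(35, 145, 55) = 5.

5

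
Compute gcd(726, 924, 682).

726 = 2 × 3 × 11^2
924 = 2^2 × 3 × 7 × 11
682 = 2 × 11 × 31
gcd(726, 924, 682) = 2 × 11 = 22.

22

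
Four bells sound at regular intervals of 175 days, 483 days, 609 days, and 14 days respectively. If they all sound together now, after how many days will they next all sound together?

They coincide at every common multiple of the periods; the first is the LCM.
175 = 5^2 × 7
483 = 3 × 7 × 23
609 = 3 × 7 × 29
14 = 2 × 7
LCM(175, 483, 609, 14) = 2 × 3 × 5^2 × 7 × 23 × 29 = 700350.

700350 days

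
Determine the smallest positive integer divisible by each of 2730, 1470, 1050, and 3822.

2730 = 2 × 3 × 5 × 7 × 13
1470 = 2 × 3 × 5 × 7^2
1050 = 2 × 3 × 5^2 × 7
3822 = 2 × 3 × 7^2 × 13
LCM(2730, 1470, 1050, 3822) = 2 × 3 × 5^2 × 7^2 × 13 = 95550.

95550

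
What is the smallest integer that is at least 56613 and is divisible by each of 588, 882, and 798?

The integer must be a common multiple of 588, 882, and 798, so a multiple of their LCM.
588 = 2^2 × 3 × 7^2
882 = 2 × 3^2 × 7^2
798 = 2 × 3 × 7 × 19
LCM(588, 882, 798) = 2^2 × 3^2 × 7^2 × 19 = 33516.
Smallest multiple of 33516 that is ≥ 56613: ⌈56613/33516⌉ × 33516 = 2 × 33516 = 67032.

67032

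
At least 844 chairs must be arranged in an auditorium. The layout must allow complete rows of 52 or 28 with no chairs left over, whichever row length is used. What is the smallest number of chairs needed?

1092

The number of chairs must be a common multiple of 52 and 28, so a multiple of their LCM.
52 = 2^2 × 13
28 = 2^2 × 7
LCM(52, 28) = 2^2 × 7 × 13 = 364.
Smallest multiple of 364 that is ≥ 844: ⌈844/364⌉ × 364 = 3 × 364 = 1092.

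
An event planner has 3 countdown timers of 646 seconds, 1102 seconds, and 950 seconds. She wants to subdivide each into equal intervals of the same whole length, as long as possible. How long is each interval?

The interval must divide each timer length; the longest such is the gcd.
646 = 2 × 17 × 19
1102 = 2 × 19 × 29
950 = 2 × 5^2 × 19
gcd(646, 1102, 950) = 2 × 19 = 38.

38 seconds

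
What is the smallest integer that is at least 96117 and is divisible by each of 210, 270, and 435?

The integer must be a common multiple of 210, 270, and 435, so a multiple of their LCM.
210 = 2 × 3 × 5 × 7
270 = 2 × 3^3 × 5
435 = 3 × 5 × 29
LCM(210, 270, 435) = 2 × 3^3 × 5 × 7 × 29 = 54810.
Smallest multiple of 54810 that is ≥ 96117: ⌈96117/54810⌉ × 54810 = 2 × 54810 = 109620.

109620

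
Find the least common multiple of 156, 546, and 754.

156 = 2^2 × 3 × 13
546 = 2 × 3 × 7 × 13
754 = 2 × 13 × 29
LCM(156, 546, 754) = 2^2 × 3 × 7 × 13 × 29 = 31668.

31668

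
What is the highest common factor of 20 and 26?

2

20 = 2^2 × 5
26 = 2 × 13
gcd(20, 26) = 2.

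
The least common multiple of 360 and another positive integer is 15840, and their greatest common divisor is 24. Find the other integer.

1056

gcd × lcm = product of the two integers, so the other integer is (24 × 15840) / 360 = 1056.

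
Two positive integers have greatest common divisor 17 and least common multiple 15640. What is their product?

For any two positive integers, gcd × lcm = product = 17 × 15640 = 265880.

265880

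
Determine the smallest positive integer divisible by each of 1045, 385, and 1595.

212135

1045 = 5 × 11 × 19
385 = 5 × 7 × 11
1595 = 5 × 11 × 29
LCM(1045, 385, 1595) = 5 × 7 × 11 × 19 × 29 = 212135.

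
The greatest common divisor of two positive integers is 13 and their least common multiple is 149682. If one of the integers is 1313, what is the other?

1482

For two integers, gcd × lcm = product, so the other is (13 × 149682) / 1313 = 1945866 / 1313 = 1482.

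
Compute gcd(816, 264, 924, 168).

816 = 2^4 × 3 × 17
264 = 2^3 × 3 × 11
924 = 2^2 × 3 × 7 × 11
168 = 2^3 × 3 × 7
gcd(816, 264, 924, 168) = 2^2 × 3 = 12.

12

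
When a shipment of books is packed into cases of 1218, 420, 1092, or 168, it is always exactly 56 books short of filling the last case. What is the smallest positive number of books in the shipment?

Being 56 short of a full case of size k means N ≡ −56 (mod k), i.e. N + 56 is a multiple of each size.
1218 = 2 × 3 × 7 × 29
420 = 2^2 × 3 × 5 × 7
1092 = 2^2 × 3 × 7 × 13
168 = 2^3 × 3 × 7
LCM(1218, 420, 1092, 168) = 2^3 × 3 × 5 × 7 × 13 × 29 = 316680.
Smallest positive N is 316680 − 56 = 316624.

316624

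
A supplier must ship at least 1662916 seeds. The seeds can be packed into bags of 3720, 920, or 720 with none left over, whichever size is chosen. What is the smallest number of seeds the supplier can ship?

2053440

The number of seeds must be a common multiple of 3720, 920, and 720, so a multiple of their LCM.
3720 = 2^3 × 3 × 5 × 31
920 = 2^3 × 5 × 23
720 = 2^4 × 3^2 × 5
LCM(3720, 920, 720) = 2^4 × 3^2 × 5 × 23 × 31 = 513360.
Smallest multiple of 513360 that is ≥ 1662916: ⌈1662916/513360⌉ × 513360 = 4 × 513360 = 2053440.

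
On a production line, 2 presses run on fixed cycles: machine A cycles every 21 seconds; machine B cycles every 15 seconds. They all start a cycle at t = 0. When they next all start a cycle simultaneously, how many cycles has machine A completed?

The first common completion time is the LCM of the periods.
21 = 3 × 7
15 = 3 × 5
LCM(21, 15) = 3 × 5 × 7 = 105.
Cycles for period 21: 105 / 21 = 5.

5 cycles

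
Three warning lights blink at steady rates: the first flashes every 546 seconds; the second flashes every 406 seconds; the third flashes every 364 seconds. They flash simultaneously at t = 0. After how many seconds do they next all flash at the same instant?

31668 seconds

The first simultaneous occurrence is after LCM of the individual periods.
546 = 2 × 3 × 7 × 13
406 = 2 × 7 × 29
364 = 2^2 × 7 × 13
LCM(546, 406, 364) = 2^2 × 3 × 7 × 13 × 29 = 31668.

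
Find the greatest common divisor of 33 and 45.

3

33 = 3 × 11
45 = 3^2 × 5
gcd(33, 45) = 3.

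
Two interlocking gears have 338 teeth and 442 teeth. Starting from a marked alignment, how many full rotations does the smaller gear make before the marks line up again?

17 rotations

All finish a whole number of cycles simultaneously at t = LCM of the periods.
338 = 2 × 13^2
442 = 2 × 13 × 17
LCM(338, 442) = 2 × 13^2 × 17 = 5746.
Rotations for period 338: 5746 / 338 = 17.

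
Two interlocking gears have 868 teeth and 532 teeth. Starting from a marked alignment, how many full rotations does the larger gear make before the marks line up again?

19 rotations

They are all back at their starting positions together after one LCM of the periods.
868 = 2^2 × 7 × 31
532 = 2^2 × 7 × 19
LCM(868, 532) = 2^2 × 7 × 19 × 31 = 16492.
Rotations for period 868: 16492 / 868 = 19.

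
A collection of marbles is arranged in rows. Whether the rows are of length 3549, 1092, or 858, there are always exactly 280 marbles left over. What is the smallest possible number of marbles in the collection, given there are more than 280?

156436

N − 280 must be a common multiple of 3549, 1092, and 858.
3549 = 3 × 7 × 13^2
1092 = 2^2 × 3 × 7 × 13
858 = 2 × 3 × 11 × 13
LCM(3549, 1092, 858) = 2^2 × 3 × 7 × 11 × 13^2 = 156156.
Smallest N > 280 is LCM + 280 = 156156 + 280 = 156436.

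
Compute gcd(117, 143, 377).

13

117 = 3^2 × 13
143 = 11 × 13
377 = 13 × 29
gcd(117, 143, 377) = 13.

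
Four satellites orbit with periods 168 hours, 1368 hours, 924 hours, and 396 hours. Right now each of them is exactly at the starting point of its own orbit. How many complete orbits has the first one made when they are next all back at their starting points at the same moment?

All finish a whole number of cycles simultaneously at t = LCM of the periods.
168 = 2^3 × 3 × 7
1368 = 2^3 × 3^2 × 19
924 = 2^2 × 3 × 7 × 11
396 = 2^2 × 3^2 × 11
LCM(168, 1368, 924, 396) = 2^3 × 3^2 × 7 × 11 × 19 = 105336.
Orbits for period 168: 105336 / 168 = 627.

627 orbits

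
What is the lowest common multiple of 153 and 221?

1989

153 = 3^2 × 17
221 = 13 × 17
LCM(153, 221) = 3^2 × 13 × 17 = 1989.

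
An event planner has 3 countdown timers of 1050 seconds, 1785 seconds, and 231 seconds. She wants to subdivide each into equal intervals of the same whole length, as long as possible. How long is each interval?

21 seconds

The interval must divide each timer length; the longest such is the gcd.
1050 = 2 × 3 × 5^2 × 7
1785 = 3 × 5 × 7 × 17
231 = 3 × 7 × 11
gcd(1050, 1785, 231) = 3 × 7 = 21.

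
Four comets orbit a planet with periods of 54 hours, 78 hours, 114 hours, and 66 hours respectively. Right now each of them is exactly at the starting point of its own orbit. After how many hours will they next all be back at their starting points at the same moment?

They coincide at every common multiple of the periods; the first is the LCM.
54 = 2 × 3^3
78 = 2 × 3 × 13
114 = 2 × 3 × 19
66 = 2 × 3 × 11
LCM(54, 78, 114, 66) = 2 × 3^3 × 11 × 13 × 19 = 146718.

146718 hours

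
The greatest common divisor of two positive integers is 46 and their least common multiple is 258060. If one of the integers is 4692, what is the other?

2530

For two integers, gcd × lcm = product, so the other is (46 × 258060) / 4692 = 11870760 / 4692 = 2530.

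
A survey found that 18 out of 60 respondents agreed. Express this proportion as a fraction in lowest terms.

18 = 2 × 3^2
60 = 2^2 × 3 × 5
gcd(18, 60) = 2 × 3 = 6.
Divide numerator and denominator by 6: 18/60 = 3/10.

3/10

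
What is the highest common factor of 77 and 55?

77 = 7 × 11
55 = 5 × 11
gcd(77, 55) = 11.

11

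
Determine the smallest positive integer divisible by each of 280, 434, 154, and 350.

477400

280 = 2^3 × 5 × 7
434 = 2 × 7 × 31
154 = 2 × 7 × 11
350 = 2 × 5^2 × 7
LCM(280, 434, 154, 350) = 2^3 × 5^2 × 7 × 11 × 31 = 477400.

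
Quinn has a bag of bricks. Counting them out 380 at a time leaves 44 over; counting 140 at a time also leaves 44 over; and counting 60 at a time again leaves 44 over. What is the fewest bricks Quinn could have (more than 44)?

N − 44 must be a common multiple of 380, 140, and 60.
380 = 2^2 × 5 × 19
140 = 2^2 × 5 × 7
60 = 2^2 × 3 × 5
LCM(380, 140, 60) = 2^2 × 3 × 5 × 7 × 19 = 7980.
Smallest N > 44 is LCM + 44 = 7980 + 44 = 8024.

8024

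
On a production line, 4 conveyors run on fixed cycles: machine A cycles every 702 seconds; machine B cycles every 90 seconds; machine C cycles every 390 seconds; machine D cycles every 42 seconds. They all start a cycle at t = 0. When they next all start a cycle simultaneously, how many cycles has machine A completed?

35 cycles

The first common completion time is the LCM of the periods.
702 = 2 × 3^3 × 13
90 = 2 × 3^2 × 5
390 = 2 × 3 × 5 × 13
42 = 2 × 3 × 7
LCM(702, 90, 390, 42) = 2 × 3^3 × 5 × 7 × 13 = 24570.
Cycles for period 702: 24570 / 702 = 35.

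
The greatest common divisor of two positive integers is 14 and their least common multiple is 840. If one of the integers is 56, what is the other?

210

For two integers, gcd × lcm = product, so the other is (14 × 840) / 56 = 11760 / 56 = 210.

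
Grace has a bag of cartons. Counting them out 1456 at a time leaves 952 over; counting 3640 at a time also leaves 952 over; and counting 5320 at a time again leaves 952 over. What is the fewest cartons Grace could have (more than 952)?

139272

N − 952 must be a common multiple of 1456, 3640, and 5320.
1456 = 2^4 × 7 × 13
3640 = 2^3 × 5 × 7 × 13
5320 = 2^3 × 5 × 7 × 19
LCM(1456, 3640, 5320) = 2^4 × 5 × 7 × 13 × 19 = 138320.
Smallest N > 952 is LCM + 952 = 138320 + 952 = 139272.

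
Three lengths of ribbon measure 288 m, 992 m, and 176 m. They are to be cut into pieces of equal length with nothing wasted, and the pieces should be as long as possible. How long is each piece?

The greatest length dividing all of 288, 992, and 176 is their gcd.
288 = 2^5 × 3^2
992 = 2^5 × 31
176 = 2^4 × 11
gcd(288, 992, 176) = 2^4 = 16.

16 m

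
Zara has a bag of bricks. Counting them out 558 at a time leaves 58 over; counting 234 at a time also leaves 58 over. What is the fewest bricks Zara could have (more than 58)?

7312

N − 58 must be a common multiple of 558 and 234.
558 = 2 × 3^2 × 31
234 = 2 × 3^2 × 13
LCM(558, 234) = 2 × 3^2 × 13 × 31 = 7254.
Smallest N > 58 is LCM + 58 = 7254 + 58 = 7312.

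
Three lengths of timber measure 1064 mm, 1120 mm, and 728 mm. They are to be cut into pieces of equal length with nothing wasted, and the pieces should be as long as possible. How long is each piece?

The greatest length dividing all of 1064, 1120, and 728 is their gcd.
1064 = 2^3 × 7 × 19
1120 = 2^5 × 5 × 7
728 = 2^3 × 7 × 13
gcd(1064, 1120, 728) = 2^3 × 7 = 56.

56 mm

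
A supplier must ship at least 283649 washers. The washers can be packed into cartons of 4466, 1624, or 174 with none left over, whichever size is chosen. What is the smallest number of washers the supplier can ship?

The number of washers must be a common multiple of 4466, 1624, and 174, so a multiple of their LCM.
4466 = 2 × 7 × 11 × 29
1624 = 2^3 × 7 × 29
174 = 2 × 3 × 29
LCM(4466, 1624, 174) = 2^3 × 3 × 7 × 11 × 29 = 53592.
Smallest multiple of 53592 that is ≥ 283649: ⌈283649/53592⌉ × 53592 = 6 × 53592 = 321552.

321552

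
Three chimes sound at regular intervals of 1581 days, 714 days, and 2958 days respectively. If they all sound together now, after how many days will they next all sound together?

641886 days

The first simultaneous occurrence is after LCM of the individual periods.
1581 = 3 × 17 × 31
714 = 2 × 3 × 7 × 17
2958 = 2 × 3 × 17 × 29
LCM(1581, 714, 2958) = 2 × 3 × 7 × 17 × 29 × 31 = 641886.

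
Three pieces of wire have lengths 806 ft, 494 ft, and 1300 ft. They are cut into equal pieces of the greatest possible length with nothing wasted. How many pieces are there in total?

100

Piece length = gcd(806, 494, 1300).
806 = 2 × 13 × 31
494 = 2 × 13 × 19
1300 = 2^2 × 5^2 × 13
gcd(806, 494, 1300) = 2 × 13 = 26.
Total pieces = 806/26 + 494/26 + 1300/26 = 31 + 19 + 50 = 100.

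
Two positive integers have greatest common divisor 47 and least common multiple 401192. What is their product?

18856024

For any two positive integers, gcd × lcm = product = 47 × 401192 = 18856024.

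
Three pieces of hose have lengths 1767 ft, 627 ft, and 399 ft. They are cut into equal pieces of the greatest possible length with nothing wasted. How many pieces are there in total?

Piece length = gcd(1767, 627, 399).
1767 = 3 × 19 × 31
627 = 3 × 11 × 19
399 = 3 × 7 × 19
gcd(1767, 627, 399) = 3 × 19 = 57.
Total pieces = 1767/57 + 627/57 + 399/57 = 31 + 11 + 7 = 49.

49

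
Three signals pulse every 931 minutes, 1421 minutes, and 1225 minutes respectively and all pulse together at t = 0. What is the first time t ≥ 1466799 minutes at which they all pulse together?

Joint pulses occur at multiples of LCM(931, 1421, 1225).
931 = 7^2 × 19
1421 = 7^2 × 29
1225 = 5^2 × 7^2
LCM(931, 1421, 1225) = 5^2 × 7^2 × 19 × 29 = 674975.
Smallest multiple of 674975 that is ≥ 1466799: ⌈1466799/674975⌉ × 674975 = 3 × 674975 = 2024925.

2024925 minutes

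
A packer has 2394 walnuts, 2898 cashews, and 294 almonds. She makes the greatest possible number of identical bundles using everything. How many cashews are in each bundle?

69

Number of bundles = gcd(2394, 2898, 294).
2394 = 2 × 3^2 × 7 × 19
2898 = 2 × 3^2 × 7 × 23
294 = 2 × 3 × 7^2
gcd(2394, 2898, 294) = 2 × 3 × 7 = 42.
cashews per bundle = 2898 / 42 = 69.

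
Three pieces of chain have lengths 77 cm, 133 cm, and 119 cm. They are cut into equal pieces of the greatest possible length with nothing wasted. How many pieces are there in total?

Piece length = gcd(77, 133, 119).
77 = 7 × 11
133 = 7 × 19
119 = 7 × 17
gcd(77, 133, 119) = 7.
Total pieces = 77/7 + 133/7 + 119/7 = 11 + 19 + 17 = 47.

47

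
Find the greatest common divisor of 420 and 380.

420 = 2^2 × 3 × 5 × 7
380 = 2^2 × 5 × 19
gcd(420, 380) = 2^2 × 5 = 20.

20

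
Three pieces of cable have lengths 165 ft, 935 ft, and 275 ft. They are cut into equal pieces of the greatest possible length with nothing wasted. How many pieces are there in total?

Piece length = gcd(165, 935, 275).
165 = 3 × 5 × 11
935 = 5 × 11 × 17
275 = 5^2 × 11
gcd(165, 935, 275) = 5 × 11 = 55.
Total pieces = 165/55 + 935/55 + 275/55 = 3 + 17 + 5 = 25.

25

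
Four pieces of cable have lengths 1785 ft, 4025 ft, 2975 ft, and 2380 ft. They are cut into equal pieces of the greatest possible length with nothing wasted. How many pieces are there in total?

Piece length = gcd(1785, 4025, 2975, 2380).
1785 = 3 × 5 × 7 × 17
4025 = 5^2 × 7 × 23
2975 = 5^2 × 7 × 17
2380 = 2^2 × 5 × 7 × 17
gcd(1785, 4025, 2975, 2380) = 5 × 7 = 35.
Total pieces = 1785/35 + 4025/35 + 2975/35 + 2380/35 = 51 + 115 + 85 + 68 = 319.

319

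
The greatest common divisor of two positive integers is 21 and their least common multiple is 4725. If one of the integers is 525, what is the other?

For two integers, gcd × lcm = product, so the other is (21 × 4725) / 525 = 99225 / 525 = 189.

189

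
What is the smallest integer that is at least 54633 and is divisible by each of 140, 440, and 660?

55440

The integer must be a common multiple of 140, 440, and 660, so a multiple of their LCM.
140 = 2^2 × 5 × 7
440 = 2^3 × 5 × 11
660 = 2^2 × 3 × 5 × 11
LCM(140, 440, 660) = 2^3 × 3 × 5 × 7 × 11 = 9240.
Smallest multiple of 9240 that is ≥ 54633: ⌈54633/9240⌉ × 9240 = 6 × 9240 = 55440.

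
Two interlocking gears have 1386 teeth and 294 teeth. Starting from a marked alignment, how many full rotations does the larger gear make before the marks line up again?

7 rotations

They are all back at their starting positions together after one LCM of the periods.
1386 = 2 × 3^2 × 7 × 11
294 = 2 × 3 × 7^2
LCM(1386, 294) = 2 × 3^2 × 7^2 × 11 = 9702.
Rotations for period 1386: 9702 / 1386 = 7.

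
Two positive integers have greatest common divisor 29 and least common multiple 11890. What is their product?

For any two positive integers, gcd × lcm = product = 29 × 11890 = 344810.

344810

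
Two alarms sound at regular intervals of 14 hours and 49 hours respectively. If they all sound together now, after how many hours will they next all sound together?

We need the least common multiple of the intervals.
14 = 2 × 7
49 = 7^2
LCM(14, 49) = 2 × 7^2 = 98.

98 hours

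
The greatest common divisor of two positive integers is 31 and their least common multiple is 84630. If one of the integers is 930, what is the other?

2821

For two integers, gcd × lcm = product, so the other is (31 × 84630) / 930 = 2623530 / 930 = 2821.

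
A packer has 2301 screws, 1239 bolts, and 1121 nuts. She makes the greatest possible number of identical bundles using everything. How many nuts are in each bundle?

Number of bundles = gcd(2301, 1239, 1121).
2301 = 3 × 13 × 59
1239 = 3 × 7 × 59
1121 = 19 × 59
gcd(2301, 1239, 1121) = 59.
nuts per bundle = 1121 / 59 = 19.

19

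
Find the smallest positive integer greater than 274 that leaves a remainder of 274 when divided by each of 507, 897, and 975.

N − 274 must be a common multiple of 507, 897, and 975.
507 = 3 × 13^2
897 = 3 × 13 × 23
975 = 3 × 5^2 × 13
LCM(507, 897, 975) = 3 × 5^2 × 13^2 × 23 = 291525.
Smallest N > 274 is LCM + 274 = 291525 + 274 = 291799.

291799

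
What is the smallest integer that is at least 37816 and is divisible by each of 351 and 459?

41769

The integer must be a common multiple of 351 and 459, so a multiple of their LCM.
351 = 3^3 × 13
459 = 3^3 × 17
LCM(351, 459) = 3^3 × 13 × 17 = 5967.
Smallest multiple of 5967 that is ≥ 37816: ⌈37816/5967⌉ × 5967 = 7 × 5967 = 41769.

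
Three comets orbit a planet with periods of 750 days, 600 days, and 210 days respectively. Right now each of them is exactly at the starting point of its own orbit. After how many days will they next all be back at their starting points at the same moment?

The first simultaneous occurrence is after LCM of the individual periods.
750 = 2 × 3 × 5^3
600 = 2^3 × 3 × 5^2
210 = 2 × 3 × 5 × 7
LCM(750, 600, 210) = 2^3 × 3 × 5^3 × 7 = 21000.

21000 days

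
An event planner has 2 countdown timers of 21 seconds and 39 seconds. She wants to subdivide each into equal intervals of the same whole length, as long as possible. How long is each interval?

The interval must divide each timer length; the longest such is the gcd.
21 = 3 × 7
39 = 3 × 13
gcd(21, 39) = 3.

3 seconds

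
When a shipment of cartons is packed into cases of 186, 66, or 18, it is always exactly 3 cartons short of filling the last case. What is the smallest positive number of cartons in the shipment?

6135

Being 3 short of a full case of size k means N ≡ −3 (mod k), i.e. N + 3 is a multiple of each size.
186 = 2 × 3 × 31
66 = 2 × 3 × 11
18 = 2 × 3^2
LCM(186, 66, 18) = 2 × 3^2 × 11 × 31 = 6138.
Smallest positive N is 6138 − 3 = 6135.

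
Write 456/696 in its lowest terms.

456 = 2^3 × 3 × 19
696 = 2^3 × 3 × 29
gcd(456, 696) = 2^3 × 3 = 24.
Divide numerator and denominator by 24: 456/696 = 19/29.

19/29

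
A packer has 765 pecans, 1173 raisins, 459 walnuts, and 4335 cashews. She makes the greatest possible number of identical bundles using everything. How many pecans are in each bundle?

15

Number of bundles = gcd(765, 1173, 459, 4335).
765 = 3^2 × 5 × 17
1173 = 3 × 17 × 23
459 = 3^3 × 17
4335 = 3 × 5 × 17^2
gcd(765, 1173, 459, 4335) = 3 × 17 = 51.
pecans per bundle = 765 / 51 = 15.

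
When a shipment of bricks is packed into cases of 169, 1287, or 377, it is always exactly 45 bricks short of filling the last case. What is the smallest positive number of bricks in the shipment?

Being 45 short of a full case of size k means N ≡ −45 (mod k), i.e. N + 45 is a multiple of each size.
169 = 13^2
1287 = 3^2 × 11 × 13
377 = 13 × 29
LCM(169, 1287, 377) = 3^2 × 11 × 13^2 × 29 = 485199.
Smallest positive N is 485199 − 45 = 485154.

485154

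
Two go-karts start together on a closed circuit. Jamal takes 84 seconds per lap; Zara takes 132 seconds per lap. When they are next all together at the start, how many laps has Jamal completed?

11 laps

The first common completion time is the LCM of the periods.
84 = 2^2 × 3 × 7
132 = 2^2 × 3 × 11
LCM(84, 132) = 2^2 × 3 × 7 × 11 = 924.
Laps for period 84: 924 / 84 = 11.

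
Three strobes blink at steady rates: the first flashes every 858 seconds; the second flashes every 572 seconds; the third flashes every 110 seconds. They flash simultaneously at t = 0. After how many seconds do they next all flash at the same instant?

The first simultaneous occurrence is after LCM of the individual periods.
858 = 2 × 3 × 11 × 13
572 = 2^2 × 11 × 13
110 = 2 × 5 × 11
LCM(858, 572, 110) = 2^2 × 3 × 5 × 11 × 13 = 8580.

8580 seconds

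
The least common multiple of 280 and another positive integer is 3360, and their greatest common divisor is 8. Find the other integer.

96

gcd × lcm = product of the two integers, so the other integer is (8 × 3360) / 280 = 96.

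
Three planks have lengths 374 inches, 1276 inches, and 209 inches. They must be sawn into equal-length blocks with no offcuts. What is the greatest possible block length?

This is the greatest common divisor of 374, 1276, and 209.
374 = 2 × 11 × 17
1276 = 2^2 × 11 × 29
209 = 11 × 19
gcd(374, 1276, 209) = 11.

11 inches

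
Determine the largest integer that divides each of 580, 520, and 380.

580 = 2^2 × 5 × 29
520 = 2^3 × 5 × 13
380 = 2^2 × 5 × 19
gcd(580, 520, 380) = 2^2 × 5 = 20.

20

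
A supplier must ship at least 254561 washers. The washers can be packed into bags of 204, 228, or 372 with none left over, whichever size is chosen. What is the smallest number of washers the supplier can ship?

360468

The number of washers must be a common multiple of 204, 228, and 372, so a multiple of their LCM.
204 = 2^2 × 3 × 17
228 = 2^2 × 3 × 19
372 = 2^2 × 3 × 31
LCM(204, 228, 372) = 2^2 × 3 × 17 × 19 × 31 = 120156.
Smallest multiple of 120156 that is ≥ 254561: ⌈254561/120156⌉ × 120156 = 3 × 120156 = 360468.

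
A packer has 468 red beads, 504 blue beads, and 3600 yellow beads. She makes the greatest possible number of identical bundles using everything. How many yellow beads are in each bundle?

100

Number of bundles = gcd(468, 504, 3600).
468 = 2^2 × 3^2 × 13
504 = 2^3 × 3^2 × 7
3600 = 2^4 × 3^2 × 5^2
gcd(468, 504, 3600) = 2^2 × 3^2 = 36.
yellow beads per bundle = 3600 / 36 = 100.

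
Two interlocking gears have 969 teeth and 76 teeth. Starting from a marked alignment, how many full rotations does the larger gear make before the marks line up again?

4 rotations

All finish a whole number of cycles simultaneously at t = LCM of the periods.
969 = 3 × 17 × 19
76 = 2^2 × 19
LCM(969, 76) = 2^2 × 3 × 17 × 19 = 3876.
Rotations for period 969: 3876 / 969 = 4.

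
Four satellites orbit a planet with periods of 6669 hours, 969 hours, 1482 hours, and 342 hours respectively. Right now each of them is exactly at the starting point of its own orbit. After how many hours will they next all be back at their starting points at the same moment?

They coincide at every common multiple of the periods; the first is the LCM.
6669 = 3^3 × 13 × 19
969 = 3 × 17 × 19
1482 = 2 × 3 × 13 × 19
342 = 2 × 3^2 × 19
LCM(6669, 969, 1482, 342) = 2 × 3^3 × 13 × 17 × 19 = 226746.

226746 hours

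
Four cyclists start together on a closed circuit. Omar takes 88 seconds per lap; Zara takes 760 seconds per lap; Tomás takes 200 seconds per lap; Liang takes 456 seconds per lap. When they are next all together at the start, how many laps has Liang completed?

275 laps

They are all back at their starting positions together after one LCM of the periods.
88 = 2^3 × 11
760 = 2^3 × 5 × 19
200 = 2^3 × 5^2
456 = 2^3 × 3 × 19
LCM(88, 760, 200, 456) = 2^3 × 3 × 5^2 × 11 × 19 = 125400.
Laps for period 456: 125400 / 456 = 275.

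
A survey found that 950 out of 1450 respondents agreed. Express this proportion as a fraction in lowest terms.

950 = 2 × 5^2 × 19
1450 = 2 × 5^2 × 29
gcd(950, 1450) = 2 × 5^2 = 50.
Divide numerator and denominator by 50: 950/1450 = 19/29.

19/29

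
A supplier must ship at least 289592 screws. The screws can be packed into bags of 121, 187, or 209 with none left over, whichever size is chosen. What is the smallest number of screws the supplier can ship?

312664

The number of screws must be a common multiple of 121, 187, and 209, so a multiple of their LCM.
121 = 11^2
187 = 11 × 17
209 = 11 × 19
LCM(121, 187, 209) = 11^2 × 17 × 19 = 39083.
Smallest multiple of 39083 that is ≥ 289592: ⌈289592/39083⌉ × 39083 = 8 × 39083 = 312664.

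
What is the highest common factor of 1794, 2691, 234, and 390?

1794 = 2 × 3 × 13 × 23
2691 = 3^2 × 13 × 23
234 = 2 × 3^2 × 13
390 = 2 × 3 × 5 × 13
gcd(1794, 2691, 234, 390) = 3 × 13 = 39.

39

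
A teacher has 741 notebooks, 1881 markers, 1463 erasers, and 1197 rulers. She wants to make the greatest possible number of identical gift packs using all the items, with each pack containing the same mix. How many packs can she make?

The pack count must divide each quantity, so the greatest is gcd(741, 1881, 1463, 1197).
741 = 3 × 13 × 19
1881 = 3^2 × 11 × 19
1463 = 7 × 11 × 19
1197 = 3^2 × 7 × 19
gcd(741, 1881, 1463, 1197) = 19.

19 packs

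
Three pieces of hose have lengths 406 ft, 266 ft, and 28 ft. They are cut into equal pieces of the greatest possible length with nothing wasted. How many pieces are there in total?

50

Piece length = gcd(406, 266, 28).
406 = 2 × 7 × 29
266 = 2 × 7 × 19
28 = 2^2 × 7
gcd(406, 266, 28) = 2 × 7 = 14.
Total pieces = 406/14 + 266/14 + 28/14 = 29 + 19 + 2 = 50.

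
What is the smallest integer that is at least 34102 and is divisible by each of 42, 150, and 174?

The integer must be a common multiple of 42, 150, and 174, so a multiple of their LCM.
42 = 2 × 3 × 7
150 = 2 × 3 × 5^2
174 = 2 × 3 × 29
LCM(42, 150, 174) = 2 × 3 × 5^2 × 7 × 29 = 30450.
Smallest multiple of 30450 that is ≥ 34102: ⌈34102/30450⌉ × 30450 = 2 × 30450 = 60900.

60900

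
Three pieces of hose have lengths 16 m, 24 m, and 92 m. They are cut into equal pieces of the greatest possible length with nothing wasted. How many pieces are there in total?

Piece length = gcd(16, 24, 92).
16 = 2^4
24 = 2^3 × 3
92 = 2^2 × 23
gcd(16, 24, 92) = 2^2 = 4.
Total pieces = 16/4 + 24/4 + 92/4 = 4 + 6 + 23 = 33.

33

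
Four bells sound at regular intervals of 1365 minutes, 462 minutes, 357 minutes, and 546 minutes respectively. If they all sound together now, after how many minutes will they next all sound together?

We need the least common multiple of the intervals.
1365 = 3 × 5 × 7 × 13
462 = 2 × 3 × 7 × 11
357 = 3 × 7 × 17
546 = 2 × 3 × 7 × 13
LCM(1365, 462, 357, 546) = 2 × 3 × 5 × 7 × 11 × 13 × 17 = 510510.

510510 minutes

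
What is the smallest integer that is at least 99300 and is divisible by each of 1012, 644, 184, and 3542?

113344

The integer must be a common multiple of 1012, 644, 184, and 3542, so a multiple of their LCM.
1012 = 2^2 × 11 × 23
644 = 2^2 × 7 × 23
184 = 2^3 × 23
3542 = 2 × 7 × 11 × 23
LCM(1012, 644, 184, 3542) = 2^3 × 7 × 11 × 23 = 14168.
Smallest multiple of 14168 that is ≥ 99300: ⌈99300/14168⌉ × 14168 = 8 × 14168 = 113344.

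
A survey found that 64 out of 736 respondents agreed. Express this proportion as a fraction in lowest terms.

64 = 2^6
736 = 2^5 × 23
gcd(64, 736) = 2^5 = 32.
Divide numerator and denominator by 32: 64/736 = 2/23.

2/23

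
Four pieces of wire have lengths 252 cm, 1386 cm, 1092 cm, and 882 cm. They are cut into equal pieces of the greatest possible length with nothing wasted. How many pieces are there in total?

86

Piece length = gcd(252, 1386, 1092, 882).
252 = 2^2 × 3^2 × 7
1386 = 2 × 3^2 × 7 × 11
1092 = 2^2 × 3 × 7 × 13
882 = 2 × 3^2 × 7^2
gcd(252, 1386, 1092, 882) = 2 × 3 × 7 = 42.
Total pieces = 252/42 + 1386/42 + 1092/42 + 882/42 = 6 + 33 + 26 + 21 = 86.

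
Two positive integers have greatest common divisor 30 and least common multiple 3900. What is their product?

For any two positive integers, gcd × lcm = product = 30 × 3900 = 117000.

117000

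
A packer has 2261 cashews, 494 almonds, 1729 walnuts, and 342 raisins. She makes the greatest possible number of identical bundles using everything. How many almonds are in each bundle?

Number of bundles = gcd(2261, 494, 1729, 342).
2261 = 7 × 17 × 19
494 = 2 × 13 × 19
1729 = 7 × 13 × 19
342 = 2 × 3^2 × 19
gcd(2261, 494, 1729, 342) = 19.
almonds per bundle = 494 / 19 = 26.

26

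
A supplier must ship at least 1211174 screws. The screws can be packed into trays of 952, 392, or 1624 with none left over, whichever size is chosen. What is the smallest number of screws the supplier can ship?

The number of screws must be a common multiple of 952, 392, and 1624, so a multiple of their LCM.
952 = 2^3 × 7 × 17
392 = 2^3 × 7^2
1624 = 2^3 × 7 × 29
LCM(952, 392, 1624) = 2^3 × 7^2 × 17 × 29 = 193256.
Smallest multiple of 193256 that is ≥ 1211174: ⌈1211174/193256⌉ × 193256 = 7 × 193256 = 1352792.

1352792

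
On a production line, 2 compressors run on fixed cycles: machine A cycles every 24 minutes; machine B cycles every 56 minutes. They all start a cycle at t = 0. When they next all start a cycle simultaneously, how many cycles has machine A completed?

All finish a whole number of cycles simultaneously at t = LCM of the periods.
24 = 2^3 × 3
56 = 2^3 × 7
LCM(24, 56) = 2^3 × 3 × 7 = 168.
Cycles for period 24: 168 / 24 = 7.

7 cycles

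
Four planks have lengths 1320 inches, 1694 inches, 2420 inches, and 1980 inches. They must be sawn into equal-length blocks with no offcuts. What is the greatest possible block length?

The block length must divide every plank, so the greatest is gcd(1320, 1694, 2420, 1980).
1320 = 2^3 × 3 × 5 × 11
1694 = 2 × 7 × 11^2
2420 = 2^2 × 5 × 11^2
1980 = 2^2 × 3^2 × 5 × 11
gcd(1320, 1694, 2420, 1980) = 2 × 11 = 22.

22 inches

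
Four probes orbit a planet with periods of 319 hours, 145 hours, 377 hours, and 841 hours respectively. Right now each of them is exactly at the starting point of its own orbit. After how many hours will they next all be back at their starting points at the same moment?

601315 hours

We need the least common multiple of the intervals.
319 = 11 × 29
145 = 5 × 29
377 = 13 × 29
841 = 29^2
LCM(319, 145, 377, 841) = 5 × 11 × 13 × 29^2 = 601315.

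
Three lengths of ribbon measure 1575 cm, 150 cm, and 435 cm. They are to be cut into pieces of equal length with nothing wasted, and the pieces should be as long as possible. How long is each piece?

The greatest length dividing all of 1575, 150, and 435 is their gcd.
1575 = 3^2 × 5^2 × 7
150 = 2 × 3 × 5^2
435 = 3 × 5 × 29
gcd(1575, 150, 435) = 3 × 5 = 15.

15 cm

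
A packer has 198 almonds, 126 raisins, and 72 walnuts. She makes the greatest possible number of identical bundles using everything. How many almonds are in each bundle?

Number of bundles = gcd(198, 126, 72).
198 = 2 × 3^2 × 11
126 = 2 × 3^2 × 7
72 = 2^3 × 3^2
gcd(198, 126, 72) = 2 × 3^2 = 18.
almonds per bundle = 198 / 18 = 11.

11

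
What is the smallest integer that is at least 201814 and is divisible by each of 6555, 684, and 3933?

The integer must be a common multiple of 6555, 684, and 3933, so a multiple of their LCM.
6555 = 3 × 5 × 19 × 23
684 = 2^2 × 3^2 × 19
3933 = 3^2 × 19 × 23
LCM(6555, 684, 3933) = 2^2 × 3^2 × 5 × 19 × 23 = 78660.
Smallest multiple of 78660 that is ≥ 201814: ⌈201814/78660⌉ × 78660 = 3 × 78660 = 235980.

235980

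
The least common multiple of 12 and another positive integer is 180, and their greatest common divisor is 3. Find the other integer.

gcd × lcm = product of the two integers, so the other integer is (3 × 180) / 12 = 45.

45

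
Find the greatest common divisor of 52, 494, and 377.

13

52 = 2^2 × 13
494 = 2 × 13 × 19
377 = 13 × 29
gcd(52, 494, 377) = 13.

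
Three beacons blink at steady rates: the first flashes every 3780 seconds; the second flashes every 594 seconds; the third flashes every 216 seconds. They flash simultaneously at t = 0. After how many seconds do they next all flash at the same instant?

83160 seconds

We need the least common multiple of the intervals.
3780 = 2^2 × 3^3 × 5 × 7
594 = 2 × 3^3 × 11
216 = 2^3 × 3^3
LCM(3780, 594, 216) = 2^3 × 3^3 × 5 × 7 × 11 = 83160.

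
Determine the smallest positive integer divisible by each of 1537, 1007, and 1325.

730075

1537 = 29 × 53
1007 = 19 × 53
1325 = 5^2 × 53
LCM(1537, 1007, 1325) = 5^2 × 19 × 29 × 53 = 730075.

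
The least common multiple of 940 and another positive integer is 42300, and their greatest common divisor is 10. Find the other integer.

450

gcd × lcm = product of the two integers, so the other integer is (10 × 42300) / 940 = 450.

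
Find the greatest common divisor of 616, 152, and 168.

616 = 2^3 × 7 × 11
152 = 2^3 × 19
168 = 2^3 × 3 × 7
gcd(616, 152, 168) = 2^3 = 8.

8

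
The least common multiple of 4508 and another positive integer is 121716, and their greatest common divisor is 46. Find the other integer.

gcd × lcm = product of the two integers, so the other integer is (46 × 121716) / 4508 = 1242.

1242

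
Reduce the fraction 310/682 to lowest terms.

310 = 2 × 5 × 31
682 = 2 × 11 × 31
gcd(310, 682) = 2 × 31 = 62.
Divide numerator and denominator by 62: 310/682 = 5/11.

5/11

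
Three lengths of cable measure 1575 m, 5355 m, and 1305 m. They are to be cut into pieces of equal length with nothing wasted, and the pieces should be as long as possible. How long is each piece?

45 m

The greatest length dividing all of 1575, 5355, and 1305 is their gcd.
1575 = 3^2 × 5^2 × 7
5355 = 3^2 × 5 × 7 × 17
1305 = 3^2 × 5 × 29
gcd(1575, 5355, 1305) = 3^2 × 5 = 45.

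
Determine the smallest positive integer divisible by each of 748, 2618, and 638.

151844

748 = 2^2 × 11 × 17
2618 = 2 × 7 × 11 × 17
638 = 2 × 11 × 29
LCM(748, 2618, 638) = 2^2 × 7 × 11 × 17 × 29 = 151844.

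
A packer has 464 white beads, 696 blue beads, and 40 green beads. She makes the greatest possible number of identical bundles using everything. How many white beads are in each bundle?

Number of bundles = gcd(464, 696, 40).
464 = 2^4 × 29
696 = 2^3 × 3 × 29
40 = 2^3 × 5
gcd(464, 696, 40) = 2^3 = 8.
white beads per bundle = 464 / 8 = 58.

58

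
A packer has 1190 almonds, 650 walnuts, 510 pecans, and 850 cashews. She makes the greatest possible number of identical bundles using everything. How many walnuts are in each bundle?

65

Number of bundles = gcd(1190, 650, 510, 850).
1190 = 2 × 5 × 7 × 17
650 = 2 × 5^2 × 13
510 = 2 × 3 × 5 × 17
850 = 2 × 5^2 × 17
gcd(1190, 650, 510, 850) = 2 × 5 = 10.
walnuts per bundle = 650 / 10 = 65.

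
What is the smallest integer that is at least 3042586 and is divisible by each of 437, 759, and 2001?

3345672

The integer must be a common multiple of 437, 759, and 2001, so a multiple of their LCM.
437 = 19 × 23
759 = 3 × 11 × 23
2001 = 3 × 23 × 29
LCM(437, 759, 2001) = 3 × 11 × 19 × 23 × 29 = 418209.
Smallest multiple of 418209 that is ≥ 3042586: ⌈3042586/418209⌉ × 418209 = 8 × 418209 = 3345672.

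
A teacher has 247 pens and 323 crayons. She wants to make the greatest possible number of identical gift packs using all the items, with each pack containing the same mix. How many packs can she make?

19 packs

The pack count must divide each quantity, so the greatest is gcd(247, 323).
247 = 13 × 19
323 = 17 × 19
gcd(247, 323) = 19.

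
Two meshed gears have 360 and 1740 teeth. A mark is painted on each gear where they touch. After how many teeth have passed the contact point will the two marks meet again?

The first simultaneous occurrence is after LCM of the individual periods.
360 = 2^3 × 3^2 × 5
1740 = 2^2 × 3 × 5 × 29
LCM(360, 1740) = 2^3 × 3^2 × 5 × 29 = 10440.

10440 teeth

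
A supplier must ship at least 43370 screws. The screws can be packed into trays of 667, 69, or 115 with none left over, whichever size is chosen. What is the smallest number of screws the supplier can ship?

50025

The number of screws must be a common multiple of 667, 69, and 115, so a multiple of their LCM.
667 = 23 × 29
69 = 3 × 23
115 = 5 × 23
LCM(667, 69, 115) = 3 × 5 × 23 × 29 = 10005.
Smallest multiple of 10005 that is ≥ 43370: ⌈43370/10005⌉ × 10005 = 5 × 10005 = 50025.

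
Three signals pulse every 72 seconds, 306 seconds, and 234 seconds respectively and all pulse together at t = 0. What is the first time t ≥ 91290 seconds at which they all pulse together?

95472 seconds

Joint pulses occur at multiples of LCM(72, 306, 234).
72 = 2^3 × 3^2
306 = 2 × 3^2 × 17
234 = 2 × 3^2 × 13
LCM(72, 306, 234) = 2^3 × 3^2 × 13 × 17 = 15912.
Smallest multiple of 15912 that is ≥ 91290: ⌈91290/15912⌉ × 15912 = 6 × 15912 = 95472.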